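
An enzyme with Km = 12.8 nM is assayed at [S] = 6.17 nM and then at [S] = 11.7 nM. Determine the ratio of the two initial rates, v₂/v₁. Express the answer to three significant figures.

The fractional saturations are [S]/(Km+[S]) = 6.17/18.97 = 0.3253 and 11.7/24.50 = 0.4776.
v₂/v₁ is just their ratio: 0.4776/0.3253 = 1.47.

1.47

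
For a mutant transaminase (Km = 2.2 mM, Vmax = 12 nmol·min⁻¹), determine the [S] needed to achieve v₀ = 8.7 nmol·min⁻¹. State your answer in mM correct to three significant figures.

5.80 mM

The required fractional saturation is v/Vmax = 8.7/12 = 0.7250.
Then [S]/(Km+[S]) = 0.7250 ⇒ [S] = 2.2 × 0.7250/(1 − 0.7250) = 5.80 mM.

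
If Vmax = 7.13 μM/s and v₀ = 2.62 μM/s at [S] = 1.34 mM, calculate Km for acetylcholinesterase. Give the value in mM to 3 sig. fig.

v/Vmax = 2.62/7.13 = 0.3675 = [S]/(Km+[S]).
So Km + [S] = [S]/0.3675 = 3.647 mM, giving Km = 3.647 − 1.34 = 2.31 mM.

2.31 mM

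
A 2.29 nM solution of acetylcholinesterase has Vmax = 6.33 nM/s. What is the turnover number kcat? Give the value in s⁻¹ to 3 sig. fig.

2.76 s⁻¹

kcat = Vmax/[E]total = 6.33 nM/s / 2.29 nM = 2.76 s⁻¹.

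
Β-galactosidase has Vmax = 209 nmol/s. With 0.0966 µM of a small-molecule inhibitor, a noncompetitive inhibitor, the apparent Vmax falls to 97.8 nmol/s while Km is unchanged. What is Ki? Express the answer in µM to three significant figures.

Noncompetitive: Vmax,app = Vmax/α with α = 1 + [I]/Ki.
α = Vmax/Vmax,app = 209/97.8 = 2.137.
Ki = [I]/(α − 1) = 0.0966/1.137 = 0.0850 µM.

0.0850 µM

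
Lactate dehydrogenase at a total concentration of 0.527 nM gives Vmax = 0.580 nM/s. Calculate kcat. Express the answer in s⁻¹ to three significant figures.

1.10 s⁻¹

kcat = Vmax/[E]total = 0.580 nM/s / 0.527 nM = 1.10 s⁻¹.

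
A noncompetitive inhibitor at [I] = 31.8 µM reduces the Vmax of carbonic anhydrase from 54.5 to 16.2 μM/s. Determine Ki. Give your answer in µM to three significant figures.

Noncompetitive: Vmax,app = Vmax/α with α = 1 + [I]/Ki.
α = Vmax/Vmax,app = 54.5/16.2 = 3.364.
Ki = [I]/(α − 1) = 31.8/2.364 = 13.5 µM.

13.5 µM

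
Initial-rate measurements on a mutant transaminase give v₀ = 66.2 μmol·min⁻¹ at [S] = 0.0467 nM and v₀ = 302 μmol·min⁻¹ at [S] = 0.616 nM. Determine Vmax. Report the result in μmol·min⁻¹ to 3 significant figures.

In reciprocal form, 1/v = (Km/Vmax)·(1/[S]) + 1/Vmax. The two points give (1/[S], 1/v) = (21.41, 0.01511) and (1.623, 0.003311).
Slope = (0.01511 − 0.003311)/(21.41 − 1.623) = 0.0005960; intercept = 0.01511 − 0.0005960×21.41 = 0.002344.
Vmax = 1/intercept = 427 μmol·min⁻¹; Km = slope × Vmax = 0.0005960 × 427 = 0.254 nM.

427 μmol·min⁻¹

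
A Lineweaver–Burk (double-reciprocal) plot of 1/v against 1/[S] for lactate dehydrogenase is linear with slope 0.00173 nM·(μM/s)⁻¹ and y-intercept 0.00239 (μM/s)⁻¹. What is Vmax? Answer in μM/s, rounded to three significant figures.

The y-intercept of a Lineweaver–Burk plot equals 1/Vmax, so Vmax = 1/0.00239 = 418 μM/s.

418 μM/s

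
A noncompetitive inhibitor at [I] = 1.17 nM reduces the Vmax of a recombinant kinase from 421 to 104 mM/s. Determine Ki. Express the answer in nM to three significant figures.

Noncompetitive: Vmax,app = Vmax/α with α = 1 + [I]/Ki.
α = Vmax/Vmax,app = 421/104 = 4.048.
Since α = 1 + [I]/Ki, [I]/Ki = 4.048 − 1 = 3.048 and Ki = 1.17/3.048 = 0.384 nM.

0.384 nM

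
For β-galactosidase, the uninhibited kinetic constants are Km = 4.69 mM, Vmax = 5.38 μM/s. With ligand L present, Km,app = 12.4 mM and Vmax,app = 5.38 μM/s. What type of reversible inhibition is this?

Km increases (4.69 → 12.4 mM) while Vmax is unchanged — the hallmark of competitive inhibition.

competitive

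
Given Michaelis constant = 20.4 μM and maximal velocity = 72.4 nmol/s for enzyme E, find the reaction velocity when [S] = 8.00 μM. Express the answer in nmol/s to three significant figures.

20.4 nmol/s

v = Vmax·[S]/(Km + [S]) = 72.4 × 8.00 / (20.4 + 8.00)
  = 579.2 / 28.40 = 20.4 nmol/s.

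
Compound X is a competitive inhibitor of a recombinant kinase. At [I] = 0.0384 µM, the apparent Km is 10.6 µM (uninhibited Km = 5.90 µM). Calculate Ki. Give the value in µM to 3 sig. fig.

0.0482 µM

Competitive: Km,app = α·Km with α = 1 + [I]/Ki.
α = Km,app/Km = 10.6/5.90 = 1.797.
Since α = 1 + [I]/Ki, [I]/Ki = 1.797 − 1 = 0.7966 and Ki = 0.0384/0.7966 = 0.0482 µM.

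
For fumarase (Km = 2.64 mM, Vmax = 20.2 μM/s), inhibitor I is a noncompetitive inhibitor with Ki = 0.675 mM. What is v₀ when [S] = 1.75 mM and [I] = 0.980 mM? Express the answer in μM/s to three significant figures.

3.28 μM/s

α = 1 + [I]/Ki = 1 + 0.980/0.675 = 2.452.
For a noncompetitive inhibitor, Vmax is reduced to Vmax/α while Km is unchanged: Km,app = 2.64 mM, Vmax,app = 8.24 μM/s.
v = Vmax,app·[S]/(Km,app + [S]) = 8.24 × 1.75/(2.64 + 1.75) = 3.28 μM/s.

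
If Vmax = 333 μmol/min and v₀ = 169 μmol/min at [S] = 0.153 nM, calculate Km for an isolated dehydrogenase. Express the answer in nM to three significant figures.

0.148 nM

v/Vmax = 169/333 = 0.5075 = [S]/(Km+[S]).
So Km + [S] = [S]/0.5075 = 0.3015 nM, giving Km = 0.3015 − 0.153 = 0.148 nM.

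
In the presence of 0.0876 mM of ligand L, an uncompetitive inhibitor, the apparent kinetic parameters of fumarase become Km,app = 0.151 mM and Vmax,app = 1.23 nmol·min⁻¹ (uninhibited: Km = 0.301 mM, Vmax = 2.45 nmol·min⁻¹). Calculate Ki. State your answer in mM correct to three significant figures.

0.0883 mM

Uncompetitive: Vmax,app = Vmax/α (and Km,app = Km/α) with α = 1 + [I]/Ki.
α = Vmax/Vmax,app = 2.45/1.23 = 1.992.
Since α = 1 + [I]/Ki, [I]/Ki = 1.992 − 1 = 0.9919 and Ki = 0.0876/0.9919 = 0.0883 mM.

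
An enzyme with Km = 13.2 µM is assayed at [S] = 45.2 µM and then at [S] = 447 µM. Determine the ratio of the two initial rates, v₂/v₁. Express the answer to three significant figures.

Since Vmax cancels, v₂/v₁ = [S]₂(Km+[S]₁) / [S]₁(Km+[S]₂).
= 447×(13.2+45.2) / (45.2×(13.2+447)) = 26100/20800 = 1.25.

1.25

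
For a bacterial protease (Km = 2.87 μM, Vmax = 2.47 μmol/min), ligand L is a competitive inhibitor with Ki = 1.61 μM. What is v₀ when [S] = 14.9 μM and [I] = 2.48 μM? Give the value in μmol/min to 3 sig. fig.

1.66 μmol/min

With α = 1 + [I]/Ki = 1 + 2.48/1.61 = 2.540, the competitive rate law is v = Vmax[S] / (αKm + [S]).
v = 2.47×14.9 / (2.540×2.87 + 14.9) = 36.80/22.19 = 1.66 μmol/min.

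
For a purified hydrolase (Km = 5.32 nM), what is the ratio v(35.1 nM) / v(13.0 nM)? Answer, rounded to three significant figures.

1.22

The fractional saturations are [S]/(Km+[S]) = 13.0/18.32 = 0.7096 and 35.1/40.42 = 0.8684.
v₂/v₁ is just their ratio: 0.8684/0.7096 = 1.22.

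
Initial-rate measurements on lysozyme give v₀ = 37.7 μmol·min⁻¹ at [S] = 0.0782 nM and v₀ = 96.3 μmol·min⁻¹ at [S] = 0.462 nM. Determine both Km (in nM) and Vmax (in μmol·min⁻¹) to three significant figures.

Km = 0.214 nM; Vmax = 141 μmol·min⁻¹

From v = Vmax[S]/(Km+[S]), each point gives Vmax = v(Km+[S])/[S].
Equating: 37.7(Km+0.0782)/0.0782 = 96.3(Km+0.462)/0.462.
482.1·Km + 37.7 = 208.4·Km + 96.3, so (482.1 − 208.4)·Km = 96.3 − 37.7.
Km = 58.60/273.7 = 0.214 nM; then Vmax = 37.7(0.214+0.0782)/0.0782 = 141 μmol·min⁻¹.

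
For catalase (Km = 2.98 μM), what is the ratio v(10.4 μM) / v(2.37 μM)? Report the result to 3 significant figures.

Since Vmax cancels, v₂/v₁ = [S]₂(Km+[S]₁) / [S]₁(Km+[S]₂).
= 10.4×(2.98+2.37) / (2.37×(2.98+10.4)) = 55.64/31.71 = 1.75.

1.75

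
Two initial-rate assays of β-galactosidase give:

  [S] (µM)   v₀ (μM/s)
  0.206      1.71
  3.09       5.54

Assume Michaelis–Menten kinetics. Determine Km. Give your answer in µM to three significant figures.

0.588 µM

In reciprocal form, 1/v = (Km/Vmax)·(1/[S]) + 1/Vmax. The two points give (1/[S], 1/v) = (4.854, 0.5848) and (0.3236, 0.1805).
Slope = (0.5848 − 0.1805)/(4.854 − 0.3236) = 0.08923; intercept = 0.5848 − 0.08923×4.854 = 0.1516.
Vmax = 1/intercept = 6.60 μM/s; Km = slope × Vmax = 0.08923 × 6.60 = 0.588 µM.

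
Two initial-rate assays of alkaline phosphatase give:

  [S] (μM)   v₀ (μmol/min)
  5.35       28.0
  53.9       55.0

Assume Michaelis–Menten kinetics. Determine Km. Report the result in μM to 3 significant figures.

In reciprocal form, 1/v = (Km/Vmax)·(1/[S]) + 1/Vmax. The two points give (1/[S], 1/v) = (0.1869, 0.03571) and (0.01855, 0.01818).
Slope = (0.03571 − 0.01818)/(0.1869 − 0.01855) = 0.1041; intercept = 0.03571 − 0.1041×0.1869 = 0.01625.
Vmax = 1/intercept = 61.5 μmol/min; Km = slope × Vmax = 0.1041 × 61.5 = 6.41 μM.

6.41 μM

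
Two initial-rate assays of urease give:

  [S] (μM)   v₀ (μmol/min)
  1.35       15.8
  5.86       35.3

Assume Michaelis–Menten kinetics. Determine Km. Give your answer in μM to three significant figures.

In reciprocal form, 1/v = (Km/Vmax)·(1/[S]) + 1/Vmax. The two points give (1/[S], 1/v) = (0.7407, 0.06329) and (0.1706, 0.02833).
Slope = (0.06329 − 0.02833)/(0.7407 − 0.1706) = 0.06133; intercept = 0.06329 − 0.06133×0.7407 = 0.01786.
Vmax = 1/intercept = 56.0 μmol/min; Km = slope × Vmax = 0.06133 × 56.0 = 3.43 μM.

3.43 μM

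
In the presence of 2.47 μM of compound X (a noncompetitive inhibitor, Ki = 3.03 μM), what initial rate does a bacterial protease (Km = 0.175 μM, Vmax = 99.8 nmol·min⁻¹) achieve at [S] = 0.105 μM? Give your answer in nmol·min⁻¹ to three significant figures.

20.6 nmol·min⁻¹

With α = 1 + [I]/Ki = 1 + 2.47/3.03 = 1.815, the noncompetitive rate law is v = (Vmax/α)·[S] / (Km + [S]).
v = (99.8/1.815)×0.105 / (0.175 + 0.105) = 5.773/0.2800 = 20.6 nmol·min⁻¹.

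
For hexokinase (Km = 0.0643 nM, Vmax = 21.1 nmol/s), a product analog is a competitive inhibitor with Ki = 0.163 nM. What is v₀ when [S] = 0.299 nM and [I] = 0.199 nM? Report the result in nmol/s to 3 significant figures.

14.3 nmol/s

α = 1 + [I]/Ki = 1 + 0.199/0.163 = 2.221.
For a competitive inhibitor, Vmax is unchanged and the apparent Km becomes α·Km: Km,app = 0.143 nM, Vmax,app = 21.1 nmol/s.
v = Vmax,app·[S]/(Km,app + [S]) = 21.1 × 0.299/(0.143 + 0.299) = 14.3 nmol/s.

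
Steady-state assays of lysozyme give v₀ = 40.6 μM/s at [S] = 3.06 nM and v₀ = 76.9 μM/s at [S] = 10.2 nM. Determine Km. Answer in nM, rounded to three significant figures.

6.34 nM

In reciprocal form, 1/v = (Km/Vmax)·(1/[S]) + 1/Vmax. The two points give (1/[S], 1/v) = (0.3268, 0.02463) and (0.09804, 0.01300).
Slope = (0.02463 − 0.01300)/(0.3268 − 0.09804) = 0.05083; intercept = 0.02463 − 0.05083×0.3268 = 0.008021.
Vmax = 1/intercept = 125 μM/s; Km = slope × Vmax = 0.05083 × 125 = 6.34 nM.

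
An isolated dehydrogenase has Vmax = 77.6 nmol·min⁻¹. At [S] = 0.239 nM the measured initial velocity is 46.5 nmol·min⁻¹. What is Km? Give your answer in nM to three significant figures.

0.160 nM

From v = Vmax[S]/(Km+[S]), Km = [S](Vmax − v)/v.
Km = 0.239 × (77.6 − 46.5) / 46.5 = 7.433/46.5 = 0.160 nM.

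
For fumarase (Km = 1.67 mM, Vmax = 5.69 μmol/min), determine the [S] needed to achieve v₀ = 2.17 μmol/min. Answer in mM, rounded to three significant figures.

The required fractional saturation is v/Vmax = 2.17/5.69 = 0.3814.
Then [S]/(Km+[S]) = 0.3814 ⇒ [S] = 1.67 × 0.3814/(1 − 0.3814) = 1.03 mM.

1.03 mM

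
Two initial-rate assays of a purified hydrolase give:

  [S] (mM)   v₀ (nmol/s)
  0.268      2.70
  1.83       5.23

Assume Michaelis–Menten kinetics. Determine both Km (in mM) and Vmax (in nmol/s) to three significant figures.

In reciprocal form, 1/v = (Km/Vmax)·(1/[S]) + 1/Vmax. The two points give (1/[S], 1/v) = (3.731, 0.3704) and (0.5464, 0.1912).
Slope = (0.3704 − 0.1912)/(3.731 − 0.5464) = 0.05625; intercept = 0.3704 − 0.05625×3.731 = 0.1605.
Vmax = 1/intercept = 6.23 nmol/s; Km = slope × Vmax = 0.05625 × 6.23 = 0.351 mM.

Km = 0.351 mM; Vmax = 6.23 nmol/s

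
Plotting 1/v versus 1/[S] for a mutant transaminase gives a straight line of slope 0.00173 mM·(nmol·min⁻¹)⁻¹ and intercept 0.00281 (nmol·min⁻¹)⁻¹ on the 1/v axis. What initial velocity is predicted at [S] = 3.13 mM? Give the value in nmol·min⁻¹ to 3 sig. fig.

297 nmol·min⁻¹

The y-intercept is 1/Vmax, so Vmax = 1/0.00281 = 356 nmol·min⁻¹.
The slope is Km/Vmax, so Km = 0.00173 × 356 = 0.616 mM.
Then v = 356 × 3.13/(0.616 + 3.13) = 297 nmol·min⁻¹.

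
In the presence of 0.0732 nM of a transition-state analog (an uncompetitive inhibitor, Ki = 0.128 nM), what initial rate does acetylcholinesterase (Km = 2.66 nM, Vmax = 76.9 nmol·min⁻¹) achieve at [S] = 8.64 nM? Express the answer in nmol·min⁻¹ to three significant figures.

40.9 nmol·min⁻¹

With α = 1 + [I]/Ki = 1 + 0.0732/0.128 = 1.572, the uncompetitive rate law is v = (Vmax/α)·[S] / (Km/α + [S]).
v = (76.9/1.572)×8.64 / (2.66/1.572 + 8.64) = 422.7/10.33 = 40.9 nmol·min⁻¹.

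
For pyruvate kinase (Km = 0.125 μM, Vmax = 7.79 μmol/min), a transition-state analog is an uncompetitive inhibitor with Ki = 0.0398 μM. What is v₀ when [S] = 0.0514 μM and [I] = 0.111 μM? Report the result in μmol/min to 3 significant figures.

α = 1 + [I]/Ki = 1 + 0.111/0.0398 = 3.789.
For an uncompetitive inhibitor, both parameters are divided by α, giving Vmax/α and Km/α: Km,app = 0.0330 μM, Vmax,app = 2.06 μmol/min.
v = Vmax,app·[S]/(Km,app + [S]) = 2.06 × 0.0514/(0.0330 + 0.0514) = 1.25 μmol/min.

1.25 μmol/min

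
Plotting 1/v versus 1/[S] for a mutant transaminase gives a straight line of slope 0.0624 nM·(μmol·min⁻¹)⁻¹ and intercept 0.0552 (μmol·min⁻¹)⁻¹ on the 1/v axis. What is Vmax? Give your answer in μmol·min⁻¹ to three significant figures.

The y-intercept of a Lineweaver–Burk plot equals 1/Vmax, so Vmax = 1/0.0552 = 18.1 μmol·min⁻¹.

18.1 μmol·min⁻¹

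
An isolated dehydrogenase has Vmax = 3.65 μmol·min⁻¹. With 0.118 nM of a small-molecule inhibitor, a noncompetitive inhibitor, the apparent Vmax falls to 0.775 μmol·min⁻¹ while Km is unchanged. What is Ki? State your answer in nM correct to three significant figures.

0.0318 nM

Noncompetitive: Vmax,app = Vmax/α with α = 1 + [I]/Ki.
α = Vmax/Vmax,app = 3.65/0.775 = 4.710.
Since α = 1 + [I]/Ki, [I]/Ki = 4.710 − 1 = 3.710 and Ki = 0.118/3.710 = 0.0318 nM.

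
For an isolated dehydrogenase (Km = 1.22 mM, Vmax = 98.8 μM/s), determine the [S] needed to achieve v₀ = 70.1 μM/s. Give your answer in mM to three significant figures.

Rearranging v = Vmax[S]/(Km+[S]) gives [S] = Km·v/(Vmax − v).
[S] = 1.22 × 70.1 / (98.8 − 70.1) = 85.52/28.70 = 2.98 mM.

2.98 mM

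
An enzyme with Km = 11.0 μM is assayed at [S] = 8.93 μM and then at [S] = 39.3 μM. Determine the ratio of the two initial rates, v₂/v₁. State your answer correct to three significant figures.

Since Vmax cancels, v₂/v₁ = [S]₂(Km+[S]₁) / [S]₁(Km+[S]₂).
= 39.3×(11.0+8.93) / (8.93×(11.0+39.3)) = 783.2/449.2 = 1.74.

1.74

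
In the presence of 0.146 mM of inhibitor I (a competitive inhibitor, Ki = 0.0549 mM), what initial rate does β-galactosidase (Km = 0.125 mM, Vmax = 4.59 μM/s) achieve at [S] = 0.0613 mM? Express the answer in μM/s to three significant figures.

α = 1 + [I]/Ki = 1 + 0.146/0.0549 = 3.659.
For a competitive inhibitor, Vmax is unchanged and the apparent Km becomes α·Km: Km,app = 0.457 mM, Vmax,app = 4.59 μM/s.
v = Vmax,app·[S]/(Km,app + [S]) = 4.59 × 0.0613/(0.457 + 0.0613) = 0.542 μM/s.

0.542 μM/s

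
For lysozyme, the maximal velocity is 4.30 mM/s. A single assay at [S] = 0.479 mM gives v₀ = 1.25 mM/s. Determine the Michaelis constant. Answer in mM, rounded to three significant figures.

1.17 mM

v/Vmax = 1.25/4.30 = 0.2907 = [S]/(Km+[S]).
So Km + [S] = [S]/0.2907 = 1.648 mM, giving Km = 1.648 − 0.479 = 1.17 mM.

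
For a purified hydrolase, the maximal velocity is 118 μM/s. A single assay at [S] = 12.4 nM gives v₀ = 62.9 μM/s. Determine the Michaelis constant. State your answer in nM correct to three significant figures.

From v = Vmax[S]/(Km+[S]), Km = [S](Vmax − v)/v.
Km = 12.4 × (118 − 62.9) / 62.9 = 683.2/62.9 = 10.9 nM.

10.9 nM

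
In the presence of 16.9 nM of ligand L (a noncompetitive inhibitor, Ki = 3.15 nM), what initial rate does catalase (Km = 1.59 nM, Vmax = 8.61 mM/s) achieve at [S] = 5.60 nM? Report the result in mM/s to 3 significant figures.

α = 1 + [I]/Ki = 1 + 16.9/3.15 = 6.365.
For a noncompetitive inhibitor, Vmax is reduced to Vmax/α while Km is unchanged: Km,app = 1.59 nM, Vmax,app = 1.35 mM/s.
v = Vmax,app·[S]/(Km,app + [S]) = 1.35 × 5.60/(1.59 + 5.60) = 1.05 mM/s.

1.05 mM/s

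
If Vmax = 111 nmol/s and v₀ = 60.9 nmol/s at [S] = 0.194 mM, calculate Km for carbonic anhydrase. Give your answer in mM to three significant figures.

0.160 mM

v/Vmax = 60.9/111 = 0.5486 = [S]/(Km+[S]).
So Km + [S] = [S]/0.5486 = 0.3536 mM, giving Km = 0.3536 − 0.194 = 0.160 mM.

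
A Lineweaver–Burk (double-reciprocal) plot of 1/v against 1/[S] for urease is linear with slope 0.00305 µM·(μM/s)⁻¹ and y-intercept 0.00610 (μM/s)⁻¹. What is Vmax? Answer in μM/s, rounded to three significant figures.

The y-intercept of a Lineweaver–Burk plot equals 1/Vmax, so Vmax = 1/0.00610 = 164 μM/s.

164 μM/s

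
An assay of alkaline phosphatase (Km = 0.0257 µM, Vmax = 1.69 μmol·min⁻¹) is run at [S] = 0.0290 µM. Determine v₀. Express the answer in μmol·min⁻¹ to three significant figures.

0.896 μmol·min⁻¹

[S]/(Km+[S]) = 0.0290/0.05470 = 0.5302, the fractional saturation.
v = 0.5302 × Vmax = 0.5302 × 1.69 = 0.896 μmol·min⁻¹.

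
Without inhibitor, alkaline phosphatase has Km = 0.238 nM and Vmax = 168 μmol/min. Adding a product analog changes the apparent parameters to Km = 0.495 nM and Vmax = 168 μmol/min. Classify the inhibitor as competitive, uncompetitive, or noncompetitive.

Km increases (0.238 → 0.495 nM) while Vmax is unchanged — the hallmark of competitive inhibition.

competitive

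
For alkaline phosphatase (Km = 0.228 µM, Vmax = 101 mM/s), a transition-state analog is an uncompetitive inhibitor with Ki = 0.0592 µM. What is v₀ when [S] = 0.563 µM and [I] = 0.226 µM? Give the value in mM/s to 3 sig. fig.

With α = 1 + [I]/Ki = 1 + 0.226/0.0592 = 4.818, the uncompetitive rate law is v = (Vmax/α)·[S] / (Km/α + [S]).
v = (101/4.818)×0.563 / (0.228/4.818 + 0.563) = 11.80/0.6103 = 19.3 mM/s.

19.3 mM/s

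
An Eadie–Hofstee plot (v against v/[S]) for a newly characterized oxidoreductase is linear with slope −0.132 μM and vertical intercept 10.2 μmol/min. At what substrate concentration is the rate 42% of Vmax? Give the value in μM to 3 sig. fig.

The Eadie–Hofstee slope gives Km = 0.132 μM (slope = −Km).
v/Vmax = [S]/(Km+[S]) = 0.42 ⇒ [S] = Km·0.42/(1−0.42) = 0.132 × 0.7241 = 0.0956 μM.

0.0956 μM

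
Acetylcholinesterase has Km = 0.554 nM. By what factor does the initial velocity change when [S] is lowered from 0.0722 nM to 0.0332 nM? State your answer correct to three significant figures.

0.490

Since Vmax cancels, v₂/v₁ = [S]₂(Km+[S]₁) / [S]₁(Km+[S]₂).
= 0.0332×(0.554+0.0722) / (0.0722×(0.554+0.0332)) = 0.02079/0.04240 = 0.490.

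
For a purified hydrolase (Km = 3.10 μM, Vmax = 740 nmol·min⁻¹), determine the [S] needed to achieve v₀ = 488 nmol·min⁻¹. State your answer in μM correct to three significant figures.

6.00 μM

Rearranging v = Vmax[S]/(Km+[S]) gives [S] = Km·v/(Vmax − v).
[S] = 3.10 × 488 / (740 − 488) = 1513/252.0 = 6.00 μM.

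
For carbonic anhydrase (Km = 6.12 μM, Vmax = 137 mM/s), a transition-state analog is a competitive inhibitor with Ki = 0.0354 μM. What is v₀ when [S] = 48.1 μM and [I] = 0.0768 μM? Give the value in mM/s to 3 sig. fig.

97.6 mM/s

α = 1 + [I]/Ki = 1 + 0.0768/0.0354 = 3.169.
For a competitive inhibitor, Vmax is unchanged and the apparent Km becomes α·Km: Km,app = 19.4 μM, Vmax,app = 137 mM/s.
v = Vmax,app·[S]/(Km,app + [S]) = 137 × 48.1/(19.4 + 48.1) = 97.6 mM/s.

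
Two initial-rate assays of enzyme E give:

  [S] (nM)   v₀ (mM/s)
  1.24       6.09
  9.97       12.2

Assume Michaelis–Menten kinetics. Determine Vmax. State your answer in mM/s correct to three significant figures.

14.2 mM/s

In reciprocal form, 1/v = (Km/Vmax)·(1/[S]) + 1/Vmax. The two points give (1/[S], 1/v) = (0.8065, 0.1642) and (0.1003, 0.08197).
Slope = (0.1642 − 0.08197)/(0.8065 − 0.1003) = 0.1165; intercept = 0.1642 − 0.1165×0.8065 = 0.07029.
Vmax = 1/intercept = 14.2 mM/s; Km = slope × Vmax = 0.1165 × 14.2 = 1.66 nM.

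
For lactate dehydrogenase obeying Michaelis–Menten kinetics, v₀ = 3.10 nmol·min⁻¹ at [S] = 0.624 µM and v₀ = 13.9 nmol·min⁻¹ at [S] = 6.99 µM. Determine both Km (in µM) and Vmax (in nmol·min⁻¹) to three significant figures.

Km = 3.62 µM; Vmax = 21.1 nmol·min⁻¹

From v = Vmax[S]/(Km+[S]), each point gives Vmax = v(Km+[S])/[S].
Equating: 3.10(Km+0.624)/0.624 = 13.9(Km+6.99)/6.99.
4.968·Km + 3.10 = 1.989·Km + 13.9, so (4.968 − 1.989)·Km = 13.9 − 3.10.
Km = 10.80/2.979 = 3.62 µM; then Vmax = 3.10(3.62+0.624)/0.624 = 21.1 nmol·min⁻¹.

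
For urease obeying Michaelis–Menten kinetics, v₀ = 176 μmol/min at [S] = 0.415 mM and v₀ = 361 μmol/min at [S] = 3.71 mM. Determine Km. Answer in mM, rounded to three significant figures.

0.566 mM

In reciprocal form, 1/v = (Km/Vmax)·(1/[S]) + 1/Vmax. The two points give (1/[S], 1/v) = (2.410, 0.005682) and (0.2695, 0.002770).
Slope = (0.005682 − 0.002770)/(2.410 − 0.2695) = 0.001361; intercept = 0.005682 − 0.001361×2.410 = 0.002403.
Vmax = 1/intercept = 416 μmol/min; Km = slope × Vmax = 0.001361 × 416 = 0.566 mM.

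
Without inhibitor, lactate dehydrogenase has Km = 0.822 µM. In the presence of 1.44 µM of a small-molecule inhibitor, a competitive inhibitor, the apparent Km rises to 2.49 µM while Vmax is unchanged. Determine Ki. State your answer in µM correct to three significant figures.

0.710 µM

Competitive: Km,app = α·Km with α = 1 + [I]/Ki.
α = Km,app/Km = 2.49/0.822 = 3.029.
Ki = [I]/(α − 1) = 1.44/2.029 = 0.710 µM.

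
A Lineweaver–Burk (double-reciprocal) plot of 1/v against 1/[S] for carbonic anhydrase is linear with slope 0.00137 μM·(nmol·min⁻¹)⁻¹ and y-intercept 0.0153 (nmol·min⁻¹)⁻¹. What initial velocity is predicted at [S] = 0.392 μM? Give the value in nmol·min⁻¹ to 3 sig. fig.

53.2 nmol·min⁻¹

The y-intercept is 1/Vmax, so Vmax = 1/0.0153 = 65.4 nmol·min⁻¹.
The slope is Km/Vmax, so Km = 0.00137 × 65.4 = 0.0895 μM.
Then v = 65.4 × 0.392/(0.0895 + 0.392) = 53.2 nmol·min⁻¹.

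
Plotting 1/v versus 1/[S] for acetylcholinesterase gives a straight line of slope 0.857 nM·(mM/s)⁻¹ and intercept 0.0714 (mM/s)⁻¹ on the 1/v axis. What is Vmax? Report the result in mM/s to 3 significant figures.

The y-intercept of a Lineweaver–Burk plot equals 1/Vmax, so Vmax = 1/0.0714 = 14.0 mM/s.

14.0 mM/s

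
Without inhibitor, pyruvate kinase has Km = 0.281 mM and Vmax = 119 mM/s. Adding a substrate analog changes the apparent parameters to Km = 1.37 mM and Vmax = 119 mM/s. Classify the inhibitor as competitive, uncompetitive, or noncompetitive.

Km increases (0.281 → 1.37 mM) while Vmax is unchanged — the hallmark of competitive inhibition.

competitive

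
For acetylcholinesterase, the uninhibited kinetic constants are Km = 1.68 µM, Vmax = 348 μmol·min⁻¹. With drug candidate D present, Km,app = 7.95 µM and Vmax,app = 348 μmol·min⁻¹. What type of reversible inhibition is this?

competitive

Km increases (1.68 → 7.95 µM) while Vmax is unchanged — the hallmark of competitive inhibition.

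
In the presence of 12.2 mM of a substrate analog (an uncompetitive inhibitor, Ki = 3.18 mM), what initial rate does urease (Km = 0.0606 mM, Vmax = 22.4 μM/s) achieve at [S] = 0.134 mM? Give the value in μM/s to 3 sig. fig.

α = 1 + [I]/Ki = 1 + 12.2/3.18 = 4.836.
For an uncompetitive inhibitor, both parameters are divided by α, giving Vmax/α and Km/α: Km,app = 0.0125 mM, Vmax,app = 4.63 μM/s.
v = Vmax,app·[S]/(Km,app + [S]) = 4.63 × 0.134/(0.0125 + 0.134) = 4.24 μM/s.

4.24 μM/s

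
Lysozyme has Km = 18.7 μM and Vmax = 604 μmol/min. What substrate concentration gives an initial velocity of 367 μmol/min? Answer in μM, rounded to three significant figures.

29.0 μM

Rearranging v = Vmax[S]/(Km+[S]) gives [S] = Km·v/(Vmax − v).
[S] = 18.7 × 367 / (604 − 367) = 6863/237.0 = 29.0 μM.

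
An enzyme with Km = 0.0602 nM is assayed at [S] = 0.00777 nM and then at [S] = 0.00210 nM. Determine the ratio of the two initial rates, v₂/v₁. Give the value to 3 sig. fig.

0.295

Since Vmax cancels, v₂/v₁ = [S]₂(Km+[S]₁) / [S]₁(Km+[S]₂).
= 0.00210×(0.0602+0.00777) / (0.00777×(0.0602+0.00210)) = 0.0001427/0.0004841 = 0.295.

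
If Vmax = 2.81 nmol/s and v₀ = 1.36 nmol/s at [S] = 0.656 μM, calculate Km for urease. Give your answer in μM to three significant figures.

0.699 μM

From v = Vmax[S]/(Km+[S]), Km = [S](Vmax − v)/v.
Km = 0.656 × (2.81 − 1.36) / 1.36 = 0.9512/1.36 = 0.699 μM.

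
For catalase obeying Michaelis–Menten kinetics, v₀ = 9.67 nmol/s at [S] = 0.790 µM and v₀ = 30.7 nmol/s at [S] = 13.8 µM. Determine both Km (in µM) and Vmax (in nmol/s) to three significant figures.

Km = 2.10 µM; Vmax = 35.4 nmol/s

From v = Vmax[S]/(Km+[S]), each point gives Vmax = v(Km+[S])/[S].
Equating: 9.67(Km+0.790)/0.790 = 30.7(Km+13.8)/13.8.
12.24·Km + 9.67 = 2.225·Km + 30.7, so (12.24 − 2.225)·Km = 30.7 − 9.67.
Km = 21.03/10.02 = 2.10 µM; then Vmax = 9.67(2.10+0.790)/0.790 = 35.4 nmol/s.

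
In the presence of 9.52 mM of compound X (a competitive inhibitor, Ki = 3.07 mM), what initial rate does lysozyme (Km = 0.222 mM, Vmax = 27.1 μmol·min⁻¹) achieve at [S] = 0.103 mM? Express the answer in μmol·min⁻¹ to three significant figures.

With α = 1 + [I]/Ki = 1 + 9.52/3.07 = 4.101, the competitive rate law is v = Vmax[S] / (αKm + [S]).
v = 27.1×0.103 / (4.101×0.222 + 0.103) = 2.791/1.013 = 2.75 μmol·min⁻¹.

2.75 μmol·min⁻¹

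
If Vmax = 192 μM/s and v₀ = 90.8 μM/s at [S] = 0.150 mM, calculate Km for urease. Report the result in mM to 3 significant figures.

0.167 mM

v/Vmax = 90.8/192 = 0.4729 = [S]/(Km+[S]).
So Km + [S] = [S]/0.4729 = 0.3172 mM, giving Km = 0.3172 − 0.150 = 0.167 mM.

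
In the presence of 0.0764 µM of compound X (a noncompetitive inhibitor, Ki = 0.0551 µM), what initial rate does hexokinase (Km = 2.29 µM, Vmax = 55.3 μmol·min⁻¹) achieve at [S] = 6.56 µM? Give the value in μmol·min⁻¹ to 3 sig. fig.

17.2 μmol·min⁻¹

α = 1 + [I]/Ki = 1 + 0.0764/0.0551 = 2.387.
For a noncompetitive inhibitor, Vmax is reduced to Vmax/α while Km is unchanged: Km,app = 2.29 µM, Vmax,app = 23.2 μmol·min⁻¹.
v = Vmax,app·[S]/(Km,app + [S]) = 23.2 × 6.56/(2.29 + 6.56) = 17.2 μmol·min⁻¹.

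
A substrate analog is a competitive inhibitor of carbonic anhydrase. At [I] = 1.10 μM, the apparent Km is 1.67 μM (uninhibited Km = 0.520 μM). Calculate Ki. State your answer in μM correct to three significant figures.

Competitive: Km,app = α·Km with α = 1 + [I]/Ki.
α = Km,app/Km = 1.67/0.520 = 3.212.
Ki = [I]/(α − 1) = 1.10/2.212 = 0.497 μM.

0.497 μM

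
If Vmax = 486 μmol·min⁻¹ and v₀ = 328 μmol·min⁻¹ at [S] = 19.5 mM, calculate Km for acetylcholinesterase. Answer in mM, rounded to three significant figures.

From v = Vmax[S]/(Km+[S]), Km = [S](Vmax − v)/v.
Km = 19.5 × (486 − 328) / 328 = 3081/328 = 9.39 mM.

9.39 mM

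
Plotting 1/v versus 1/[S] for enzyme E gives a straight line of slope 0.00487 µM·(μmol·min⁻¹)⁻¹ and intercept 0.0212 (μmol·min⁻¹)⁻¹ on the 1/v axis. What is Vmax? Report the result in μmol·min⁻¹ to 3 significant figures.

The y-intercept of a Lineweaver–Burk plot equals 1/Vmax, so Vmax = 1/0.0212 = 47.2 μmol·min⁻¹.

47.2 μmol·min⁻¹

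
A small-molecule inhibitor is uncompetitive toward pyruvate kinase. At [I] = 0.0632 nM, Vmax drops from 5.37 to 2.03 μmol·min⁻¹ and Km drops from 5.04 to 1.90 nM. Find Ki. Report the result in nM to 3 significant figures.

Uncompetitive: Vmax,app = Vmax/α (and Km,app = Km/α) with α = 1 + [I]/Ki.
α = Vmax/Vmax,app = 5.37/2.03 = 2.645.
Since α = 1 + [I]/Ki, [I]/Ki = 2.645 − 1 = 1.645 and Ki = 0.0632/1.645 = 0.0384 nM.

0.0384 nM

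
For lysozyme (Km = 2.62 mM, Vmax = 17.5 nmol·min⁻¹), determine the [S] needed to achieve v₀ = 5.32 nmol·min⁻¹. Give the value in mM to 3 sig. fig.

1.14 mM

Rearranging v = Vmax[S]/(Km+[S]) gives [S] = Km·v/(Vmax − v).
[S] = 2.62 × 5.32 / (17.5 − 5.32) = 13.94/12.18 = 1.14 mM.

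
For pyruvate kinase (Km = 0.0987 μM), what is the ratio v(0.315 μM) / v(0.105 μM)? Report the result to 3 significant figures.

The fractional saturations are [S]/(Km+[S]) = 0.105/0.2037 = 0.5155 and 0.315/0.4137 = 0.7614.
v₂/v₁ is just their ratio: 0.7614/0.5155 = 1.48.

1.48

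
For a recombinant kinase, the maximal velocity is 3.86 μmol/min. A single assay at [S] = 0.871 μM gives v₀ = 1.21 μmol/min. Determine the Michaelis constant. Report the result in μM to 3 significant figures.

1.91 μM

v/Vmax = 1.21/3.86 = 0.3135 = [S]/(Km+[S]).
So Km + [S] = [S]/0.3135 = 2.779 μM, giving Km = 2.779 − 0.871 = 1.91 μM.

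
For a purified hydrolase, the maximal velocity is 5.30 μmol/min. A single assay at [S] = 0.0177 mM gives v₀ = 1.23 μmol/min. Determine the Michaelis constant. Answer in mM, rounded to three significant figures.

0.0586 mM

v/Vmax = 1.23/5.30 = 0.2321 = [S]/(Km+[S]).
So Km + [S] = [S]/0.2321 = 0.07627 mM, giving Km = 0.07627 − 0.0177 = 0.0586 mM.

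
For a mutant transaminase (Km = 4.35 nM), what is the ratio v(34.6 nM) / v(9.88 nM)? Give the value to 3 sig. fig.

1.28

The fractional saturations are [S]/(Km+[S]) = 9.88/14.23 = 0.6943 and 34.6/38.95 = 0.8883.
v₂/v₁ is just their ratio: 0.8883/0.6943 = 1.28.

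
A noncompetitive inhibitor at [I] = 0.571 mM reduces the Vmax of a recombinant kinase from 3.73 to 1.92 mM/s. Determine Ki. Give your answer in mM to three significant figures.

Noncompetitive: Vmax,app = Vmax/α with α = 1 + [I]/Ki.
α = Vmax/Vmax,app = 3.73/1.92 = 1.943.
Since α = 1 + [I]/Ki, [I]/Ki = 1.943 − 1 = 0.9427 and Ki = 0.571/0.9427 = 0.606 mM.

0.606 mM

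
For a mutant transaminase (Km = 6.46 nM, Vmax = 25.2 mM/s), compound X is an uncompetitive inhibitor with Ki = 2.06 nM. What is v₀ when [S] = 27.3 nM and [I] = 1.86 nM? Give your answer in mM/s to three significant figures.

α = 1 + [I]/Ki = 1 + 1.86/2.06 = 1.903.
For an uncompetitive inhibitor, both parameters are divided by α, giving Vmax/α and Km/α: Km,app = 3.39 nM, Vmax,app = 13.2 mM/s.
v = Vmax,app·[S]/(Km,app + [S]) = 13.2 × 27.3/(3.39 + 27.3) = 11.8 mM/s.

11.8 mM/s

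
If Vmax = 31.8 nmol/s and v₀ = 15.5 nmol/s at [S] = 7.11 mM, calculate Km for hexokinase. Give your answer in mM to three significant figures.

From v = Vmax[S]/(Km+[S]), Km = [S](Vmax − v)/v.
Km = 7.11 × (31.8 − 15.5) / 15.5 = 115.9/15.5 = 7.48 mM.

7.48 mM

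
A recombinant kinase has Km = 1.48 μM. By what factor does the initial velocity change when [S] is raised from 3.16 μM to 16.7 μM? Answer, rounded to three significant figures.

Since Vmax cancels, v₂/v₁ = [S]₂(Km+[S]₁) / [S]₁(Km+[S]₂).
= 16.7×(1.48+3.16) / (3.16×(1.48+16.7)) = 77.49/57.45 = 1.35.

1.35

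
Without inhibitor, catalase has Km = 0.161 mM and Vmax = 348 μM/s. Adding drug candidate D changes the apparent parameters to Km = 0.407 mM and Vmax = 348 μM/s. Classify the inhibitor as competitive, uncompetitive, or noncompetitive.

competitive

Km increases (0.161 → 0.407 mM) while Vmax is unchanged — the hallmark of competitive inhibition.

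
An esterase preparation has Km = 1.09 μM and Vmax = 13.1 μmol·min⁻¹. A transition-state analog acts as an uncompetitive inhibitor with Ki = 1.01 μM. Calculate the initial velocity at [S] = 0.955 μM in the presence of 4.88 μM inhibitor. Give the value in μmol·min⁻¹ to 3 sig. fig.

With α = 1 + [I]/Ki = 1 + 4.88/1.01 = 5.832, the uncompetitive rate law is v = (Vmax/α)·[S] / (Km/α + [S]).
v = (13.1/5.832)×0.955 / (1.09/5.832 + 0.955) = 2.145/1.142 = 1.88 μmol·min⁻¹.

1.88 μmol·min⁻¹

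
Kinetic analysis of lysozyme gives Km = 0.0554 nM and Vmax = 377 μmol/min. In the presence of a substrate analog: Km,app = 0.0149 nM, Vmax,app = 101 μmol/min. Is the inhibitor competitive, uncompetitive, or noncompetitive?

Both Km and Vmax decrease by the same factor (~3.73-fold) — characteristic of uncompetitive inhibition.

uncompetitive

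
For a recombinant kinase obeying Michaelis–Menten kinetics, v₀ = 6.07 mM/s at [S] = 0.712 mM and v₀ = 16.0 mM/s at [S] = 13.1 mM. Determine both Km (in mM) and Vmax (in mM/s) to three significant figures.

Km = 1.36 mM; Vmax = 17.7 mM/s

From v = Vmax[S]/(Km+[S]), each point gives Vmax = v(Km+[S])/[S].
Equating: 6.07(Km+0.712)/0.712 = 16.0(Km+13.1)/13.1.
8.525·Km + 6.07 = 1.221·Km + 16.0, so (8.525 − 1.221)·Km = 16.0 − 6.07.
Km = 9.930/7.304 = 1.36 mM; then Vmax = 6.07(1.36+0.712)/0.712 = 17.7 mM/s.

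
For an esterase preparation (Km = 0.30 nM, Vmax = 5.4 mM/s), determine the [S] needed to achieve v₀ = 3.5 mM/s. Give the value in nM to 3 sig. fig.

0.553 nM

The required fractional saturation is v/Vmax = 3.5/5.4 = 0.6481.
Then [S]/(Km+[S]) = 0.6481 ⇒ [S] = 0.30 × 0.6481/(1 − 0.6481) = 0.553 nM.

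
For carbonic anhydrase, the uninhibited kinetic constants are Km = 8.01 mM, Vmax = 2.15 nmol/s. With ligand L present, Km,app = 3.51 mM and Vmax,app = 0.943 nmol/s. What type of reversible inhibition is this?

Both Km and Vmax decrease by the same factor (~2.28-fold) — characteristic of uncompetitive inhibition.

uncompetitive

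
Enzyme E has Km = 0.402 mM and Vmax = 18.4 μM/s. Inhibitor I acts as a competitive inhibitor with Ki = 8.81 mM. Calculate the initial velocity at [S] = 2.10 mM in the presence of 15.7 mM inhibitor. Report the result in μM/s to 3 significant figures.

12.0 μM/s

With α = 1 + [I]/Ki = 1 + 15.7/8.81 = 2.782, the competitive rate law is v = Vmax[S] / (αKm + [S]).
v = 18.4×2.10 / (2.782×0.402 + 2.10) = 38.64/3.218 = 12.0 μM/s.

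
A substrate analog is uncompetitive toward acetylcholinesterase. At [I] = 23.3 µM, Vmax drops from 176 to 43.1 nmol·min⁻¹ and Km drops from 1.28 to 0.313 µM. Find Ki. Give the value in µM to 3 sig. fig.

7.56 µM

Uncompetitive: Vmax,app = Vmax/α (and Km,app = Km/α) with α = 1 + [I]/Ki.
α = Vmax/Vmax,app = 176/43.1 = 4.084.
Since α = 1 + [I]/Ki, [I]/Ki = 4.084 − 1 = 3.084 and Ki = 23.3/3.084 = 7.56 µM.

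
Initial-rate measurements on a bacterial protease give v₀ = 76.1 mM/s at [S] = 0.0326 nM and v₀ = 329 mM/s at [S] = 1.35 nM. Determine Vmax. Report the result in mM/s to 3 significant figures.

358 mM/s

In reciprocal form, 1/v = (Km/Vmax)·(1/[S]) + 1/Vmax. The two points give (1/[S], 1/v) = (30.67, 0.01314) and (0.7407, 0.003040).
Slope = (0.01314 − 0.003040)/(30.67 − 0.7407) = 0.0003374; intercept = 0.01314 − 0.0003374×30.67 = 0.002790.
Vmax = 1/intercept = 358 mM/s; Km = slope × Vmax = 0.0003374 × 358 = 0.121 nM.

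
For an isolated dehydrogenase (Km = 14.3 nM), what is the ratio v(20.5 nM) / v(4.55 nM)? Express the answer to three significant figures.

Since Vmax cancels, v₂/v₁ = [S]₂(Km+[S]₁) / [S]₁(Km+[S]₂).
= 20.5×(14.3+4.55) / (4.55×(14.3+20.5)) = 386.4/158.3 = 2.44.

2.44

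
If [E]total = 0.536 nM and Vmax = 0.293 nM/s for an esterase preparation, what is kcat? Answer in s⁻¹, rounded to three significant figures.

kcat = Vmax/[E]total = 0.293 nM/s / 0.536 nM = 0.547 s⁻¹.

0.547 s⁻¹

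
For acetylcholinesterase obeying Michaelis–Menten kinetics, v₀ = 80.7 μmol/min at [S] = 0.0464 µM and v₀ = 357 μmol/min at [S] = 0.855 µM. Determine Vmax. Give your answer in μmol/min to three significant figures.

In reciprocal form, 1/v = (Km/Vmax)·(1/[S]) + 1/Vmax. The two points give (1/[S], 1/v) = (21.55, 0.01239) and (1.170, 0.002801).
Slope = (0.01239 − 0.002801)/(21.55 − 1.170) = 0.0004705; intercept = 0.01239 − 0.0004705×21.55 = 0.002251.
Vmax = 1/intercept = 444 μmol/min; Km = slope × Vmax = 0.0004705 × 444 = 0.209 µM.

444 μmol/min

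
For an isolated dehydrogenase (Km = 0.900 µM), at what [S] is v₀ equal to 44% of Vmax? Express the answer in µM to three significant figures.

v/Vmax = [S]/(Km+[S]) = 0.44, so [S] = Km·0.44/(1 − 0.44) = 0.900 × 0.7857.
[S] = 0.707 µM.

0.707 µM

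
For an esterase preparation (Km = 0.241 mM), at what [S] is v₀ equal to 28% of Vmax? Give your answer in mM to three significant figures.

0.0937 mM

v/Vmax = [S]/(Km+[S]) = 0.28, so [S] = Km·0.28/(1 − 0.28) = 0.241 × 0.3889.
[S] = 0.0937 mM.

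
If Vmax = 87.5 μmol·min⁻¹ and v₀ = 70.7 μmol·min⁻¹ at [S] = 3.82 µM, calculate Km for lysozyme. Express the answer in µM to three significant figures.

0.908 µM

From v = Vmax[S]/(Km+[S]), Km = [S](Vmax − v)/v.
Km = 3.82 × (87.5 − 70.7) / 70.7 = 64.18/70.7 = 0.908 µM.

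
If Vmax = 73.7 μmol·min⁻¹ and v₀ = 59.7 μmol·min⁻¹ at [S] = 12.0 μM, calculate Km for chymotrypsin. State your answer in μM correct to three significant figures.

2.81 μM

From v = Vmax[S]/(Km+[S]), Km = [S](Vmax − v)/v.
Km = 12.0 × (73.7 − 59.7) / 59.7 = 168.0/59.7 = 2.81 μM.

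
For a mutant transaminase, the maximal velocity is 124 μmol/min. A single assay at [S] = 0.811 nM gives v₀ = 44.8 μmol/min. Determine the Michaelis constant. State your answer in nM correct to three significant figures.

v/Vmax = 44.8/124 = 0.3613 = [S]/(Km+[S]).
So Km + [S] = [S]/0.3613 = 2.245 nM, giving Km = 2.245 − 0.811 = 1.43 nM.

1.43 nM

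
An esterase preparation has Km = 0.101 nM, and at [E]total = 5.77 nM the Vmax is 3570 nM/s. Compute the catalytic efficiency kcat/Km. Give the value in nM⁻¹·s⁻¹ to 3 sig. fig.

6130 nM⁻¹·s⁻¹

kcat = Vmax/[E]total = 3570/5.77 = 619 s⁻¹.
kcat/Km = 619/0.101 = 6130 nM⁻¹·s⁻¹.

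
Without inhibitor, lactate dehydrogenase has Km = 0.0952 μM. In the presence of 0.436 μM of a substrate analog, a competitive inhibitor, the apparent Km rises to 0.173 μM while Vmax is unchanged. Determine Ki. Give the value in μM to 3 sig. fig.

Competitive: Km,app = α·Km with α = 1 + [I]/Ki.
α = Km,app/Km = 0.173/0.0952 = 1.817.
Ki = [I]/(α − 1) = 0.436/0.8172 = 0.534 μM.

0.534 μM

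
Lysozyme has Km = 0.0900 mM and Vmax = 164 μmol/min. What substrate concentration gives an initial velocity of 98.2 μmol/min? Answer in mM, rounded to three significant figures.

The required fractional saturation is v/Vmax = 98.2/164 = 0.5988.
Then [S]/(Km+[S]) = 0.5988 ⇒ [S] = 0.0900 × 0.5988/(1 − 0.5988) = 0.134 mM.

0.134 mM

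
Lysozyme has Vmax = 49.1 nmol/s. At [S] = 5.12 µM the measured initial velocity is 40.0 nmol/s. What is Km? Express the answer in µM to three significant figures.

v/Vmax = 40.0/49.1 = 0.8147 = [S]/(Km+[S]).
So Km + [S] = [S]/0.8147 = 6.285 µM, giving Km = 6.285 − 5.12 = 1.16 µM.

1.16 µM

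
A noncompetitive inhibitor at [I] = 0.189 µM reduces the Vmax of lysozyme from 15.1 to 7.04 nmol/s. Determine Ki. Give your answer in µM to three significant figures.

Noncompetitive: Vmax,app = Vmax/α with α = 1 + [I]/Ki.
α = Vmax/Vmax,app = 15.1/7.04 = 2.145.
Since α = 1 + [I]/Ki, [I]/Ki = 2.145 − 1 = 1.145 and Ki = 0.189/1.145 = 0.165 µM.

0.165 µM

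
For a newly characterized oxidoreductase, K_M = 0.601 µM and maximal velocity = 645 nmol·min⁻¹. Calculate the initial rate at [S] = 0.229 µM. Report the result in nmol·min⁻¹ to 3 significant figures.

[S]/(Km+[S]) = 0.229/0.8300 = 0.2759, the fractional saturation.
v = 0.2759 × Vmax = 0.2759 × 645 = 178 nmol·min⁻¹.

178 nmol·min⁻¹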